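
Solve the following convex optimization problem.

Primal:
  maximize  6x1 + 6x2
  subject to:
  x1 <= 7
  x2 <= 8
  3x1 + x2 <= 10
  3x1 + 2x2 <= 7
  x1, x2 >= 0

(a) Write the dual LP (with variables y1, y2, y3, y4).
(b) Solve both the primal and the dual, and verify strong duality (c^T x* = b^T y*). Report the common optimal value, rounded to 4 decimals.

The standard primal-dual pair for 'max c^T x s.t. A x <= b, x >= 0' is:
  Dual:  min b^T y  s.t.  A^T y >= c,  y >= 0.

So the dual LP is:
  minimize  7y1 + 8y2 + 10y3 + 7y4
  subject to:
    y1 + 3y3 + 3y4 >= 6
    y2 + y3 + 2y4 >= 6
    y1, y2, y3, y4 >= 0

Solving the primal: x* = (0, 3.5).
  primal value c^T x* = 21.
Solving the dual: y* = (0, 0, 0, 3).
  dual value b^T y* = 21.
Strong duality: c^T x* = b^T y*. Confirmed.

21


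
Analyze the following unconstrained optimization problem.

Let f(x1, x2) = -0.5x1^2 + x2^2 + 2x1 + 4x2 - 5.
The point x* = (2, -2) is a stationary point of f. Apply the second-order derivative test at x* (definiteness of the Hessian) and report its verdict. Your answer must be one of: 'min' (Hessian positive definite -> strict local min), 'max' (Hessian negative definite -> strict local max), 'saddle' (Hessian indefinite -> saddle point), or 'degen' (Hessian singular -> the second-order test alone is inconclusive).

Compute the Hessian H = grad^2 f:
  H = [[-1, 0], [0, 2]]
Verify stationarity: grad f(x*) = H x* + g = (0, 0).
Eigenvalues of H: -1, 2.
Eigenvalues have mixed signs, so H is indefinite -> x* is a saddle point.

saddle


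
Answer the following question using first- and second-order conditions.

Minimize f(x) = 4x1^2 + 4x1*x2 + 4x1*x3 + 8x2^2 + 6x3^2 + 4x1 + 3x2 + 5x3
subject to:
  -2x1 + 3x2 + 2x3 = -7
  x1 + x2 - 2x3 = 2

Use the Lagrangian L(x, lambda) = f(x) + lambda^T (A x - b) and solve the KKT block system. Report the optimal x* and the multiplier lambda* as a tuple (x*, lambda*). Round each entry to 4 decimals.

Form the Lagrangian:
  L(x, lambda) = (1/2) x^T Q x + c^T x + lambda^T (A x - b)
Stationarity (grad_x L = 0): Q x + c + A^T lambda = 0.
Primal feasibility: A x = b.

This gives the KKT block system:
  [ Q   A^T ] [ x     ]   [-c ]
  [ A    0  ] [ lambda ] = [ b ]

Solving the linear system:
  x*      = (1.006, -0.9985, -0.9962)
  lambda* = (2.6042, 1.139)
  f(x*)   = 5.9996

x* = (1.006, -0.9985, -0.9962), lambda* = (2.6042, 1.139)


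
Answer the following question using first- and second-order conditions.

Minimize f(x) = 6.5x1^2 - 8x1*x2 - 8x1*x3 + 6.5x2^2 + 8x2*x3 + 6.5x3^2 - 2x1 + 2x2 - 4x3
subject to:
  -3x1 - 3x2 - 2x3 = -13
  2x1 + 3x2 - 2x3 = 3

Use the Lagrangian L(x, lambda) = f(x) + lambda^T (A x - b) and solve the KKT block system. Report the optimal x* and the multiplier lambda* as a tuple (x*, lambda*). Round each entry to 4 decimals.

Form the Lagrangian:
  L(x, lambda) = (1/2) x^T Q x + c^T x + lambda^T (A x - b)
Stationarity (grad_x L = 0): Q x + c + A^T lambda = 0.
Primal feasibility: A x = b.

This gives the KKT block system:
  [ Q   A^T ] [ x     ]   [-c ]
  [ A    0  ] [ lambda ] = [ b ]

Solving the linear system:
  x*      = (2.3678, 0.6935, 1.9081)
  lambda* = (3.0758, 0.6297)
  f(x*)   = 13.5579

x* = (2.3678, 0.6935, 1.9081), lambda* = (3.0758, 0.6297)


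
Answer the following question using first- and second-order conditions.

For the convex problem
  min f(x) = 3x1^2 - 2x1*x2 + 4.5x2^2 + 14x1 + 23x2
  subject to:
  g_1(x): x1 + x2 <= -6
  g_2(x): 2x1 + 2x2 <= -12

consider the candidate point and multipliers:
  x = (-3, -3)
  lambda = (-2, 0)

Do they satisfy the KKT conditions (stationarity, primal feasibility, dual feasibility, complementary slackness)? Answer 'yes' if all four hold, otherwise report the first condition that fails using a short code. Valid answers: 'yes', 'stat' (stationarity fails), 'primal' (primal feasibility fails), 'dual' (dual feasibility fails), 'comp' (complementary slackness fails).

Gradient of f: grad f(x) = Q x + c = (2, 2)
Constraint values g_i(x) = a_i^T x - b_i:
  g_1((-3, -3)) = 0
  g_2((-3, -3)) = 0
Stationarity residual: grad f(x) + sum_i lambda_i a_i = (0, 0)
  -> stationarity OK
Primal feasibility (all g_i <= 0): OK
Dual feasibility (all lambda_i >= 0): FAILS
Complementary slackness (lambda_i * g_i(x) = 0 for all i): OK

Verdict: the first failing condition is dual_feasibility -> dual.

dual


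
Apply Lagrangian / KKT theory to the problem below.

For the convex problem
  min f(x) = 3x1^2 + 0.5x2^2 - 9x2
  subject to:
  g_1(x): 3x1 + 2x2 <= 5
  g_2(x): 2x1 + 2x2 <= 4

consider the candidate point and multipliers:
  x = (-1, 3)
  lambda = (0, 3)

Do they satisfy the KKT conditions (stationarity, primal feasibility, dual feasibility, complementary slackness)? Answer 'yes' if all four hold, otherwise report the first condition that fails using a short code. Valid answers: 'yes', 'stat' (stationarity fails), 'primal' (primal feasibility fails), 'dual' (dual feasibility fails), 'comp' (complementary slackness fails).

Gradient of f: grad f(x) = Q x + c = (-6, -6)
Constraint values g_i(x) = a_i^T x - b_i:
  g_1((-1, 3)) = -2
  g_2((-1, 3)) = 0
Stationarity residual: grad f(x) + sum_i lambda_i a_i = (0, 0)
  -> stationarity OK
Primal feasibility (all g_i <= 0): OK
Dual feasibility (all lambda_i >= 0): OK
Complementary slackness (lambda_i * g_i(x) = 0 for all i): OK

Verdict: yes, KKT holds.

yes


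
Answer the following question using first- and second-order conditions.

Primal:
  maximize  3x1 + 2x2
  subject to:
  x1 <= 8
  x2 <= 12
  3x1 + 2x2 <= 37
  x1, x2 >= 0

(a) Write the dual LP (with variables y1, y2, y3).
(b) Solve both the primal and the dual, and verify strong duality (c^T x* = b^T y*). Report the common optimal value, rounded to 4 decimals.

The standard primal-dual pair for 'max c^T x s.t. A x <= b, x >= 0' is:
  Dual:  min b^T y  s.t.  A^T y >= c,  y >= 0.

So the dual LP is:
  minimize  8y1 + 12y2 + 37y3
  subject to:
    y1 + 3y3 >= 3
    y2 + 2y3 >= 2
    y1, y2, y3 >= 0

Solving the primal: x* = (4.3333, 12).
  primal value c^T x* = 37.
Solving the dual: y* = (0, 0, 1).
  dual value b^T y* = 37.
Strong duality: c^T x* = b^T y*. Confirmed.

37


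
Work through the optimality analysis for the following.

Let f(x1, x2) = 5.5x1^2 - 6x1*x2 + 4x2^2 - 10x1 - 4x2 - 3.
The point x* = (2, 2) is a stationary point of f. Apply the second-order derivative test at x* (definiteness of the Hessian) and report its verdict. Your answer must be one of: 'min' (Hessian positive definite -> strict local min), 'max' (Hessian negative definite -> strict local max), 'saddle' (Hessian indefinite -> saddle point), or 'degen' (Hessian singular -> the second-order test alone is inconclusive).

Compute the Hessian H = grad^2 f:
  H = [[11, -6], [-6, 8]]
Verify stationarity: grad f(x*) = H x* + g = (0, 0).
Eigenvalues of H: 3.3153, 15.6847.
Both eigenvalues > 0, so H is positive definite -> x* is a strict local min.

min


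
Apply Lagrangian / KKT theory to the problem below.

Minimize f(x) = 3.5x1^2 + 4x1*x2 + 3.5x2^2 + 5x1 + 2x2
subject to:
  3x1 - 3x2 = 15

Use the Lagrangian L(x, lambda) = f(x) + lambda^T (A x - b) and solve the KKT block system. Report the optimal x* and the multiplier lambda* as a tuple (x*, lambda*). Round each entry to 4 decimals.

Form the Lagrangian:
  L(x, lambda) = (1/2) x^T Q x + c^T x + lambda^T (A x - b)
Stationarity (grad_x L = 0): Q x + c + A^T lambda = 0.
Primal feasibility: A x = b.

This gives the KKT block system:
  [ Q   A^T ] [ x     ]   [-c ]
  [ A    0  ] [ lambda ] = [ b ]

Solving the linear system:
  x*      = (2.1818, -2.8182)
  lambda* = (-3)
  f(x*)   = 25.1364

x* = (2.1818, -2.8182), lambda* = (-3)


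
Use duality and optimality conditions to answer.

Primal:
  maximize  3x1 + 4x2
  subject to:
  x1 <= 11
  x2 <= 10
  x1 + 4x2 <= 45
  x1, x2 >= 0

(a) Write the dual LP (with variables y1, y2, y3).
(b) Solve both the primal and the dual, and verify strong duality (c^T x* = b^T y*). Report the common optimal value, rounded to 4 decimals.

The standard primal-dual pair for 'max c^T x s.t. A x <= b, x >= 0' is:
  Dual:  min b^T y  s.t.  A^T y >= c,  y >= 0.

So the dual LP is:
  minimize  11y1 + 10y2 + 45y3
  subject to:
    y1 + y3 >= 3
    y2 + 4y3 >= 4
    y1, y2, y3 >= 0

Solving the primal: x* = (11, 8.5).
  primal value c^T x* = 67.
Solving the dual: y* = (2, 0, 1).
  dual value b^T y* = 67.
Strong duality: c^T x* = b^T y*. Confirmed.

67


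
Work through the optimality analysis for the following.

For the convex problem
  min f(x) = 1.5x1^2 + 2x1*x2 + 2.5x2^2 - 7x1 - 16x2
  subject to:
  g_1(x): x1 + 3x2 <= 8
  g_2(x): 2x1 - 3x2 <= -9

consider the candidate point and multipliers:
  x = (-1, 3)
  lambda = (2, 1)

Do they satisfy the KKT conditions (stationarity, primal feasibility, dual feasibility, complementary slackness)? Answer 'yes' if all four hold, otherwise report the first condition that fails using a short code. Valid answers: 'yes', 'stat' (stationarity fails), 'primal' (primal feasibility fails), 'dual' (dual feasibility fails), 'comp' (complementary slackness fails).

Gradient of f: grad f(x) = Q x + c = (-4, -3)
Constraint values g_i(x) = a_i^T x - b_i:
  g_1((-1, 3)) = 0
  g_2((-1, 3)) = -2
Stationarity residual: grad f(x) + sum_i lambda_i a_i = (0, 0)
  -> stationarity OK
Primal feasibility (all g_i <= 0): OK
Dual feasibility (all lambda_i >= 0): OK
Complementary slackness (lambda_i * g_i(x) = 0 for all i): FAILS

Verdict: the first failing condition is complementary_slackness -> comp.

comp


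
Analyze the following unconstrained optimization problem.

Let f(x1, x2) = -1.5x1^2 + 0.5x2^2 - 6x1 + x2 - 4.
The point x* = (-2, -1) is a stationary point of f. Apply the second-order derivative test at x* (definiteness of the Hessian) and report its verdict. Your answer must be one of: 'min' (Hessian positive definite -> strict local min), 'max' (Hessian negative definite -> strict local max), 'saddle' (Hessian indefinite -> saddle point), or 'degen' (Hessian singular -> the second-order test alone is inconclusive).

Compute the Hessian H = grad^2 f:
  H = [[-3, 0], [0, 1]]
Verify stationarity: grad f(x*) = H x* + g = (0, 0).
Eigenvalues of H: -3, 1.
Eigenvalues have mixed signs, so H is indefinite -> x* is a saddle point.

saddle


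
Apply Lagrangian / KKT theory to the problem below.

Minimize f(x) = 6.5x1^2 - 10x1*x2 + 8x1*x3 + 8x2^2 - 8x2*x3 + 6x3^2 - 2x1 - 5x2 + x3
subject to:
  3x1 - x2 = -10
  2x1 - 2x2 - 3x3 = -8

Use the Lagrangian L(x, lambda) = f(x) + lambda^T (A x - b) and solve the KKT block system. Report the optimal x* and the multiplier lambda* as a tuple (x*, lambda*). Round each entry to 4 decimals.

Form the Lagrangian:
  L(x, lambda) = (1/2) x^T Q x + c^T x + lambda^T (A x - b)
Stationarity (grad_x L = 0): Q x + c + A^T lambda = 0.
Primal feasibility: A x = b.

This gives the KKT block system:
  [ Q   A^T ] [ x     ]   [-c ]
  [ A    0  ] [ lambda ] = [ b ]

Solving the linear system:
  x*      = (-3.7039, -1.1118, 0.9386)
  lambda* = (12.3913, -2.8247)
  f(x*)   = 57.6104

x* = (-3.7039, -1.1118, 0.9386), lambda* = (12.3913, -2.8247)


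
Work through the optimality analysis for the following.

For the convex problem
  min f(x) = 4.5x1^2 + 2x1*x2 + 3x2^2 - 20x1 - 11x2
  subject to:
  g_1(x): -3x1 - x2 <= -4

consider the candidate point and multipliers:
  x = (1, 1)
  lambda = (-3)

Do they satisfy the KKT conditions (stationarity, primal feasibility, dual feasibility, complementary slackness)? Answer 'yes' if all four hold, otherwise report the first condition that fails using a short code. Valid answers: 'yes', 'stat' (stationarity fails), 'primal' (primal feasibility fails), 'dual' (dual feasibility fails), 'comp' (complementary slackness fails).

Gradient of f: grad f(x) = Q x + c = (-9, -3)
Constraint values g_i(x) = a_i^T x - b_i:
  g_1((1, 1)) = 0
Stationarity residual: grad f(x) + sum_i lambda_i a_i = (0, 0)
  -> stationarity OK
Primal feasibility (all g_i <= 0): OK
Dual feasibility (all lambda_i >= 0): FAILS
Complementary slackness (lambda_i * g_i(x) = 0 for all i): OK

Verdict: the first failing condition is dual_feasibility -> dual.

dual


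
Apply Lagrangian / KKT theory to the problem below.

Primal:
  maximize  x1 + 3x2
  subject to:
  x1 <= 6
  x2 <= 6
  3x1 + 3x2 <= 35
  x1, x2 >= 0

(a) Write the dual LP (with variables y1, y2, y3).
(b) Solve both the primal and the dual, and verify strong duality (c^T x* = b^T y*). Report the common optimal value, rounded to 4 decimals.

The standard primal-dual pair for 'max c^T x s.t. A x <= b, x >= 0' is:
  Dual:  min b^T y  s.t.  A^T y >= c,  y >= 0.

So the dual LP is:
  minimize  6y1 + 6y2 + 35y3
  subject to:
    y1 + 3y3 >= 1
    y2 + 3y3 >= 3
    y1, y2, y3 >= 0

Solving the primal: x* = (5.6667, 6).
  primal value c^T x* = 23.6667.
Solving the dual: y* = (0, 2, 0.3333).
  dual value b^T y* = 23.6667.
Strong duality: c^T x* = b^T y*. Confirmed.

23.6667


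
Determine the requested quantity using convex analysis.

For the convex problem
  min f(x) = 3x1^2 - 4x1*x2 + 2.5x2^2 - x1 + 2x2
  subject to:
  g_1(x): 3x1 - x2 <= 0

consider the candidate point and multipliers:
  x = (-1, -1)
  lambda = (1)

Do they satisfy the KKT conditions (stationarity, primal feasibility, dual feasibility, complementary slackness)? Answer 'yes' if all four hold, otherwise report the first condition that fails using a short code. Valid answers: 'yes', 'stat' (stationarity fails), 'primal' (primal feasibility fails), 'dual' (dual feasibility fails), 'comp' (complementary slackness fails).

Gradient of f: grad f(x) = Q x + c = (-3, 1)
Constraint values g_i(x) = a_i^T x - b_i:
  g_1((-1, -1)) = -2
Stationarity residual: grad f(x) + sum_i lambda_i a_i = (0, 0)
  -> stationarity OK
Primal feasibility (all g_i <= 0): OK
Dual feasibility (all lambda_i >= 0): OK
Complementary slackness (lambda_i * g_i(x) = 0 for all i): FAILS

Verdict: the first failing condition is complementary_slackness -> comp.

comp


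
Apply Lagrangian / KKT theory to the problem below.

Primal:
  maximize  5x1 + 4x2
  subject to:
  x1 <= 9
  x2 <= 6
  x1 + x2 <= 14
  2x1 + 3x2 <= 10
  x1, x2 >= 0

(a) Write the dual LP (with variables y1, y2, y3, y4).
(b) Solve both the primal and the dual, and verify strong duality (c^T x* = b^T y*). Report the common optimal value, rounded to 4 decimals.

The standard primal-dual pair for 'max c^T x s.t. A x <= b, x >= 0' is:
  Dual:  min b^T y  s.t.  A^T y >= c,  y >= 0.

So the dual LP is:
  minimize  9y1 + 6y2 + 14y3 + 10y4
  subject to:
    y1 + y3 + 2y4 >= 5
    y2 + y3 + 3y4 >= 4
    y1, y2, y3, y4 >= 0

Solving the primal: x* = (5, 0).
  primal value c^T x* = 25.
Solving the dual: y* = (0, 0, 0, 2.5).
  dual value b^T y* = 25.
Strong duality: c^T x* = b^T y*. Confirmed.

25


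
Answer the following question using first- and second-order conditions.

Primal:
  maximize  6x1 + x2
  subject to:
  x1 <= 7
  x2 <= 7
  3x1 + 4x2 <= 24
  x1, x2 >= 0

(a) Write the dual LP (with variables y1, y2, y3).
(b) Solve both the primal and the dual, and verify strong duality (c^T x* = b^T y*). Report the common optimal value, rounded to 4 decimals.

The standard primal-dual pair for 'max c^T x s.t. A x <= b, x >= 0' is:
  Dual:  min b^T y  s.t.  A^T y >= c,  y >= 0.

So the dual LP is:
  minimize  7y1 + 7y2 + 24y3
  subject to:
    y1 + 3y3 >= 6
    y2 + 4y3 >= 1
    y1, y2, y3 >= 0

Solving the primal: x* = (7, 0.75).
  primal value c^T x* = 42.75.
Solving the dual: y* = (5.25, 0, 0.25).
  dual value b^T y* = 42.75.
Strong duality: c^T x* = b^T y*. Confirmed.

42.75


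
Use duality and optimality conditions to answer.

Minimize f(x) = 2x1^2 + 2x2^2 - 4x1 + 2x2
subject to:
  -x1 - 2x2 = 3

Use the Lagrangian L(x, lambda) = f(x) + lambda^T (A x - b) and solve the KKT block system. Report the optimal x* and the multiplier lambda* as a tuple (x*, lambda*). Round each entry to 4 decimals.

Form the Lagrangian:
  L(x, lambda) = (1/2) x^T Q x + c^T x + lambda^T (A x - b)
Stationarity (grad_x L = 0): Q x + c + A^T lambda = 0.
Primal feasibility: A x = b.

This gives the KKT block system:
  [ Q   A^T ] [ x     ]   [-c ]
  [ A    0  ] [ lambda ] = [ b ]

Solving the linear system:
  x*      = (0.4, -1.7)
  lambda* = (-2.4)
  f(x*)   = 1.1

x* = (0.4, -1.7), lambda* = (-2.4)


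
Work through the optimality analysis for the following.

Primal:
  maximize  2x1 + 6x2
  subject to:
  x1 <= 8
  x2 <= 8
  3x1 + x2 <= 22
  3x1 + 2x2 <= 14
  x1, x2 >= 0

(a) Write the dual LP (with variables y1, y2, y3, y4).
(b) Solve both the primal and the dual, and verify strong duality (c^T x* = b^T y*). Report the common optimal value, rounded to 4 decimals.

The standard primal-dual pair for 'max c^T x s.t. A x <= b, x >= 0' is:
  Dual:  min b^T y  s.t.  A^T y >= c,  y >= 0.

So the dual LP is:
  minimize  8y1 + 8y2 + 22y3 + 14y4
  subject to:
    y1 + 3y3 + 3y4 >= 2
    y2 + y3 + 2y4 >= 6
    y1, y2, y3, y4 >= 0

Solving the primal: x* = (0, 7).
  primal value c^T x* = 42.
Solving the dual: y* = (0, 0, 0, 3).
  dual value b^T y* = 42.
Strong duality: c^T x* = b^T y*. Confirmed.

42


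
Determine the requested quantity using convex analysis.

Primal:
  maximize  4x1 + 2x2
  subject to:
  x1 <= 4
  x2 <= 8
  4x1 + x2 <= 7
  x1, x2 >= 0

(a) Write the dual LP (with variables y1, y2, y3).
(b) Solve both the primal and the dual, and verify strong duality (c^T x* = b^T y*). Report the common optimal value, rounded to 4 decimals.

The standard primal-dual pair for 'max c^T x s.t. A x <= b, x >= 0' is:
  Dual:  min b^T y  s.t.  A^T y >= c,  y >= 0.

So the dual LP is:
  minimize  4y1 + 8y2 + 7y3
  subject to:
    y1 + 4y3 >= 4
    y2 + y3 >= 2
    y1, y2, y3 >= 0

Solving the primal: x* = (0, 7).
  primal value c^T x* = 14.
Solving the dual: y* = (0, 0, 2).
  dual value b^T y* = 14.
Strong duality: c^T x* = b^T y*. Confirmed.

14


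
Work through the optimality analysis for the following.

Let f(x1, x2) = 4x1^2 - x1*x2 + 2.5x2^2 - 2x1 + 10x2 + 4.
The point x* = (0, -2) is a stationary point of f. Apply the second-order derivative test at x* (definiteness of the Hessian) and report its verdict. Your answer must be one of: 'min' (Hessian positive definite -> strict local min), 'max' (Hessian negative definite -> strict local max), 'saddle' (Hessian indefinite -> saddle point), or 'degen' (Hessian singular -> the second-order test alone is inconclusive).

Compute the Hessian H = grad^2 f:
  H = [[8, -1], [-1, 5]]
Verify stationarity: grad f(x*) = H x* + g = (0, 0).
Eigenvalues of H: 4.6972, 8.3028.
Both eigenvalues > 0, so H is positive definite -> x* is a strict local min.

min


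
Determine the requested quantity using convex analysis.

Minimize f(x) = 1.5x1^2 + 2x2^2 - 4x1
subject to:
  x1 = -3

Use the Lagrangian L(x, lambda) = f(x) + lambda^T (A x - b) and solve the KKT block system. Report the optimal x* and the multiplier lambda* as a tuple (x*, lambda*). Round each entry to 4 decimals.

Form the Lagrangian:
  L(x, lambda) = (1/2) x^T Q x + c^T x + lambda^T (A x - b)
Stationarity (grad_x L = 0): Q x + c + A^T lambda = 0.
Primal feasibility: A x = b.

This gives the KKT block system:
  [ Q   A^T ] [ x     ]   [-c ]
  [ A    0  ] [ lambda ] = [ b ]

Solving the linear system:
  x*      = (-3, 0)
  lambda* = (13)
  f(x*)   = 25.5

x* = (-3, 0), lambda* = (13)


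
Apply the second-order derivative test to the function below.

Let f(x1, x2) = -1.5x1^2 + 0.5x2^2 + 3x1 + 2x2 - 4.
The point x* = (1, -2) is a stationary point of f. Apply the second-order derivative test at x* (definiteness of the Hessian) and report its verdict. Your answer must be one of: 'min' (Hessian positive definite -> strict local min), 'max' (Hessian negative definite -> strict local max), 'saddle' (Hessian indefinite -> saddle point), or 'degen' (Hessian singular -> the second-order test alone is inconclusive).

Compute the Hessian H = grad^2 f:
  H = [[-3, 0], [0, 1]]
Verify stationarity: grad f(x*) = H x* + g = (0, 0).
Eigenvalues of H: -3, 1.
Eigenvalues have mixed signs, so H is indefinite -> x* is a saddle point.

saddle


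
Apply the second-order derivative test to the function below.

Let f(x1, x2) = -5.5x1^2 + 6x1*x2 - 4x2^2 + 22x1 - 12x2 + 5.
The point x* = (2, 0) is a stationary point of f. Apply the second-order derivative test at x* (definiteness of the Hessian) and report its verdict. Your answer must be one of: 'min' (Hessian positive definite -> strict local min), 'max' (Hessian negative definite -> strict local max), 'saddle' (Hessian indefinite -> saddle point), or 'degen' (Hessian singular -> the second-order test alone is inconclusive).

Compute the Hessian H = grad^2 f:
  H = [[-11, 6], [6, -8]]
Verify stationarity: grad f(x*) = H x* + g = (0, 0).
Eigenvalues of H: -15.6847, -3.3153.
Both eigenvalues < 0, so H is negative definite -> x* is a strict local max.

max


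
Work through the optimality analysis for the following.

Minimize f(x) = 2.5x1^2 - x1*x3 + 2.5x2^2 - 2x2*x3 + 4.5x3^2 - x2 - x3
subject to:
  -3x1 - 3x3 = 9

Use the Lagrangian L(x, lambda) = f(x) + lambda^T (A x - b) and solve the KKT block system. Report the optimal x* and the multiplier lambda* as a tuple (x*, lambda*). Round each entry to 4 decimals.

Form the Lagrangian:
  L(x, lambda) = (1/2) x^T Q x + c^T x + lambda^T (A x - b)
Stationarity (grad_x L = 0): Q x + c + A^T lambda = 0.
Primal feasibility: A x = b.

This gives the KKT block system:
  [ Q   A^T ] [ x     ]   [-c ]
  [ A    0  ] [ lambda ] = [ b ]

Solving the linear system:
  x*      = (-1.9079, -0.2368, -1.0921)
  lambda* = (-2.8158)
  f(x*)   = 13.3355

x* = (-1.9079, -0.2368, -1.0921), lambda* = (-2.8158)


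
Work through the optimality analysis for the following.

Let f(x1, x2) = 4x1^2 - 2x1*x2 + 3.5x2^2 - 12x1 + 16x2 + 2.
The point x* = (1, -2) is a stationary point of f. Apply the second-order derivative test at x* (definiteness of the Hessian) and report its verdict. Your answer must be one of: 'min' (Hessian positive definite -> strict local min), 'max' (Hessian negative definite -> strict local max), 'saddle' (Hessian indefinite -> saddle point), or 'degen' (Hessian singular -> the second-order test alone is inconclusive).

Compute the Hessian H = grad^2 f:
  H = [[8, -2], [-2, 7]]
Verify stationarity: grad f(x*) = H x* + g = (0, 0).
Eigenvalues of H: 5.4384, 9.5616.
Both eigenvalues > 0, so H is positive definite -> x* is a strict local min.

min


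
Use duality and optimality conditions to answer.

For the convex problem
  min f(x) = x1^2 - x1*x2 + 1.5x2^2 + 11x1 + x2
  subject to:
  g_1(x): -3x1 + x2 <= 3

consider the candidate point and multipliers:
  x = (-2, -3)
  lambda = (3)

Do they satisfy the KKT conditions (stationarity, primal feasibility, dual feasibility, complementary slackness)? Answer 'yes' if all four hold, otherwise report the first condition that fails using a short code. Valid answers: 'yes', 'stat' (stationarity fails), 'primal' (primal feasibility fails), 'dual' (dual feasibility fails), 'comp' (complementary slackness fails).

Gradient of f: grad f(x) = Q x + c = (10, -6)
Constraint values g_i(x) = a_i^T x - b_i:
  g_1((-2, -3)) = 0
Stationarity residual: grad f(x) + sum_i lambda_i a_i = (1, -3)
  -> stationarity FAILS
Primal feasibility (all g_i <= 0): OK
Dual feasibility (all lambda_i >= 0): OK
Complementary slackness (lambda_i * g_i(x) = 0 for all i): OK

Verdict: the first failing condition is stationarity -> stat.

stat


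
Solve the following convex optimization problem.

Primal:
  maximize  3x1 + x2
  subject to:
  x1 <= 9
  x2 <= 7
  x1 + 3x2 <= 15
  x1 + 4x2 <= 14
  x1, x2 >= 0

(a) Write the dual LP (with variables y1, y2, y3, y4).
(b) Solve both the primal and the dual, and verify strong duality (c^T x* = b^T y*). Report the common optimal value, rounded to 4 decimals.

The standard primal-dual pair for 'max c^T x s.t. A x <= b, x >= 0' is:
  Dual:  min b^T y  s.t.  A^T y >= c,  y >= 0.

So the dual LP is:
  minimize  9y1 + 7y2 + 15y3 + 14y4
  subject to:
    y1 + y3 + y4 >= 3
    y2 + 3y3 + 4y4 >= 1
    y1, y2, y3, y4 >= 0

Solving the primal: x* = (9, 1.25).
  primal value c^T x* = 28.25.
Solving the dual: y* = (2.75, 0, 0, 0.25).
  dual value b^T y* = 28.25.
Strong duality: c^T x* = b^T y*. Confirmed.

28.25


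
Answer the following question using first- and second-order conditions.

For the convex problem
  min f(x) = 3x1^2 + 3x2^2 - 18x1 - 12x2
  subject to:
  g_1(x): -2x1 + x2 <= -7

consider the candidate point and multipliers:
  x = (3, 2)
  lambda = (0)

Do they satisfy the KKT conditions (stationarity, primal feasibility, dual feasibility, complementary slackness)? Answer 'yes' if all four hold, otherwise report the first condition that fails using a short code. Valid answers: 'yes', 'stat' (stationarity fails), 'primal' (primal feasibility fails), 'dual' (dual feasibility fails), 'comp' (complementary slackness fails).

Gradient of f: grad f(x) = Q x + c = (0, 0)
Constraint values g_i(x) = a_i^T x - b_i:
  g_1((3, 2)) = 3
Stationarity residual: grad f(x) + sum_i lambda_i a_i = (0, 0)
  -> stationarity OK
Primal feasibility (all g_i <= 0): FAILS
Dual feasibility (all lambda_i >= 0): OK
Complementary slackness (lambda_i * g_i(x) = 0 for all i): OK

Verdict: the first failing condition is primal_feasibility -> primal.

primal


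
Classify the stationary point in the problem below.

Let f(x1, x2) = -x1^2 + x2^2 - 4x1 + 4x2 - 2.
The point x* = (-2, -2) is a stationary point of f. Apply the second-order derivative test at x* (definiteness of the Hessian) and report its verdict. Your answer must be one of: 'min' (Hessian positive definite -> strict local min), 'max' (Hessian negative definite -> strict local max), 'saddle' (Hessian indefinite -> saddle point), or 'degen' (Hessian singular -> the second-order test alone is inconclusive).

Compute the Hessian H = grad^2 f:
  H = [[-2, 0], [0, 2]]
Verify stationarity: grad f(x*) = H x* + g = (0, 0).
Eigenvalues of H: -2, 2.
Eigenvalues have mixed signs, so H is indefinite -> x* is a saddle point.

saddle


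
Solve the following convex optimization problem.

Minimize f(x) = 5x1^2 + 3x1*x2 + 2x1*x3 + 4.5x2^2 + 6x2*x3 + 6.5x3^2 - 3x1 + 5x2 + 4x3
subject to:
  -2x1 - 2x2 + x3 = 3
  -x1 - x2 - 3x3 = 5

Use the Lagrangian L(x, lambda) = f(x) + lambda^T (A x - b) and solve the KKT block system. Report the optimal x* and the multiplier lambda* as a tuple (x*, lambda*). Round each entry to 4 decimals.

Form the Lagrangian:
  L(x, lambda) = (1/2) x^T Q x + c^T x + lambda^T (A x - b)
Stationarity (grad_x L = 0): Q x + c + A^T lambda = 0.
Primal feasibility: A x = b.

This gives the KKT block system:
  [ Q   A^T ] [ x     ]   [-c ]
  [ A    0  ] [ lambda ] = [ b ]

Solving the linear system:
  x*      = (-0.6154, -1.3846, -1)
  lambda* = (-3.9121, -7.4835)
  f(x*)   = 20.0385

x* = (-0.6154, -1.3846, -1), lambda* = (-3.9121, -7.4835)


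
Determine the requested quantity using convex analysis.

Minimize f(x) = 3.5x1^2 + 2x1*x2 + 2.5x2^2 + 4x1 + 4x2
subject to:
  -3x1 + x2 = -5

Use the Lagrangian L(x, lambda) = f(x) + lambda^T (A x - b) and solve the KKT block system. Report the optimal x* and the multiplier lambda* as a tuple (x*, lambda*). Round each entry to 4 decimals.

Form the Lagrangian:
  L(x, lambda) = (1/2) x^T Q x + c^T x + lambda^T (A x - b)
Stationarity (grad_x L = 0): Q x + c + A^T lambda = 0.
Primal feasibility: A x = b.

This gives the KKT block system:
  [ Q   A^T ] [ x     ]   [-c ]
  [ A    0  ] [ lambda ] = [ b ]

Solving the linear system:
  x*      = (1.0781, -1.7656)
  lambda* = (2.6719)
  f(x*)   = 5.3047

x* = (1.0781, -1.7656), lambda* = (2.6719)


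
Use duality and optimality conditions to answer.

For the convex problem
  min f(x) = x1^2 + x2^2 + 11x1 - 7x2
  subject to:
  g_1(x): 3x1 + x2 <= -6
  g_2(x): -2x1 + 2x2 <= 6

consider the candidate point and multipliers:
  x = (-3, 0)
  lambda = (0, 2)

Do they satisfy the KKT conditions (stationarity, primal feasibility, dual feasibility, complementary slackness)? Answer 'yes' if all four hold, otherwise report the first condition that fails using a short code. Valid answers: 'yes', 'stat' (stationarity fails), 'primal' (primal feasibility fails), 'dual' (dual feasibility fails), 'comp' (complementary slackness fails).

Gradient of f: grad f(x) = Q x + c = (5, -7)
Constraint values g_i(x) = a_i^T x - b_i:
  g_1((-3, 0)) = -3
  g_2((-3, 0)) = 0
Stationarity residual: grad f(x) + sum_i lambda_i a_i = (1, -3)
  -> stationarity FAILS
Primal feasibility (all g_i <= 0): OK
Dual feasibility (all lambda_i >= 0): OK
Complementary slackness (lambda_i * g_i(x) = 0 for all i): OK

Verdict: the first failing condition is stationarity -> stat.

stat


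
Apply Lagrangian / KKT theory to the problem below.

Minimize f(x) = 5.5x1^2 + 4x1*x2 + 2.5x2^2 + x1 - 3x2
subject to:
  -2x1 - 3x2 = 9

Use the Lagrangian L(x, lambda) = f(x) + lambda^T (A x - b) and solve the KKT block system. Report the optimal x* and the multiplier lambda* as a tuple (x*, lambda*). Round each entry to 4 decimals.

Form the Lagrangian:
  L(x, lambda) = (1/2) x^T Q x + c^T x + lambda^T (A x - b)
Stationarity (grad_x L = 0): Q x + c + A^T lambda = 0.
Primal feasibility: A x = b.

This gives the KKT block system:
  [ Q   A^T ] [ x     ]   [-c ]
  [ A    0  ] [ lambda ] = [ b ]

Solving the linear system:
  x*      = (-0.1268, -2.9155)
  lambda* = (-6.0282)
  f(x*)   = 31.4366

x* = (-0.1268, -2.9155), lambda* = (-6.0282)


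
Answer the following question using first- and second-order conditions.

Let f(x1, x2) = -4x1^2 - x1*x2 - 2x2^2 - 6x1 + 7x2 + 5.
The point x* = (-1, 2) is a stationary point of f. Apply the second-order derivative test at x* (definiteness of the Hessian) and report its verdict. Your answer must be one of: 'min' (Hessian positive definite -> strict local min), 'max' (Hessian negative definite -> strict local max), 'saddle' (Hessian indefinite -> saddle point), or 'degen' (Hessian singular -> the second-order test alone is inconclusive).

Compute the Hessian H = grad^2 f:
  H = [[-8, -1], [-1, -4]]
Verify stationarity: grad f(x*) = H x* + g = (0, 0).
Eigenvalues of H: -8.2361, -3.7639.
Both eigenvalues < 0, so H is negative definite -> x* is a strict local max.

max


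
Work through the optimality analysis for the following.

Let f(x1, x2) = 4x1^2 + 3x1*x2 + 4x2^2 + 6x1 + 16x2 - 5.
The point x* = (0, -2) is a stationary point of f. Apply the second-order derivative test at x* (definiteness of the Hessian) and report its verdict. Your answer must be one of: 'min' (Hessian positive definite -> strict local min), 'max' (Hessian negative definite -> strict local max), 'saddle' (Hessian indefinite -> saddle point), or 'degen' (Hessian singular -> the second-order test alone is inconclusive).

Compute the Hessian H = grad^2 f:
  H = [[8, 3], [3, 8]]
Verify stationarity: grad f(x*) = H x* + g = (0, 0).
Eigenvalues of H: 5, 11.
Both eigenvalues > 0, so H is positive definite -> x* is a strict local min.

min


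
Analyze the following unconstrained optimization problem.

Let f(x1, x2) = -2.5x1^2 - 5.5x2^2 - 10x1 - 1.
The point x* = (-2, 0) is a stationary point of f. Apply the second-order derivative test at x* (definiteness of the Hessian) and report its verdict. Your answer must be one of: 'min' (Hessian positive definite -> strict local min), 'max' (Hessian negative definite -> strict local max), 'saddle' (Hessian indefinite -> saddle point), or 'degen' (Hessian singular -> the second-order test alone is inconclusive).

Compute the Hessian H = grad^2 f:
  H = [[-5, 0], [0, -11]]
Verify stationarity: grad f(x*) = H x* + g = (0, 0).
Eigenvalues of H: -11, -5.
Both eigenvalues < 0, so H is negative definite -> x* is a strict local max.

max


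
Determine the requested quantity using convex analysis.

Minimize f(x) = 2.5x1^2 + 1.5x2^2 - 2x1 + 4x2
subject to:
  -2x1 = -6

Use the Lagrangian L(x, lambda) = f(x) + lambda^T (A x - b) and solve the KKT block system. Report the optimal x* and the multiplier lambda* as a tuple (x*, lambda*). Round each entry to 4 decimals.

Form the Lagrangian:
  L(x, lambda) = (1/2) x^T Q x + c^T x + lambda^T (A x - b)
Stationarity (grad_x L = 0): Q x + c + A^T lambda = 0.
Primal feasibility: A x = b.

This gives the KKT block system:
  [ Q   A^T ] [ x     ]   [-c ]
  [ A    0  ] [ lambda ] = [ b ]

Solving the linear system:
  x*      = (3, -1.3333)
  lambda* = (6.5)
  f(x*)   = 13.8333

x* = (3, -1.3333), lambda* = (6.5)


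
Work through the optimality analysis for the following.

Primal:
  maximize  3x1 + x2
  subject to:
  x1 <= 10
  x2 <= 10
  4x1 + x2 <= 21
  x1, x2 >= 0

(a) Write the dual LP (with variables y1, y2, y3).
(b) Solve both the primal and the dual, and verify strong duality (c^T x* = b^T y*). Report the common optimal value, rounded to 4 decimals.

The standard primal-dual pair for 'max c^T x s.t. A x <= b, x >= 0' is:
  Dual:  min b^T y  s.t.  A^T y >= c,  y >= 0.

So the dual LP is:
  minimize  10y1 + 10y2 + 21y3
  subject to:
    y1 + 4y3 >= 3
    y2 + y3 >= 1
    y1, y2, y3 >= 0

Solving the primal: x* = (2.75, 10).
  primal value c^T x* = 18.25.
Solving the dual: y* = (0, 0.25, 0.75).
  dual value b^T y* = 18.25.
Strong duality: c^T x* = b^T y*. Confirmed.

18.25


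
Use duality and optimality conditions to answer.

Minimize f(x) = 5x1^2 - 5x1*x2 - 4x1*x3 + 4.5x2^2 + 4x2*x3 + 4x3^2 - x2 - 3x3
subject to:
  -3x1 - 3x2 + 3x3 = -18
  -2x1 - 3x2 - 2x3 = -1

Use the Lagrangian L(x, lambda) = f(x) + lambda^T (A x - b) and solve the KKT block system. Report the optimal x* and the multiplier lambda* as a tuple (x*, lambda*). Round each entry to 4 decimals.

Form the Lagrangian:
  L(x, lambda) = (1/2) x^T Q x + c^T x + lambda^T (A x - b)
Stationarity (grad_x L = 0): Q x + c + A^T lambda = 0.
Primal feasibility: A x = b.

This gives the KKT block system:
  [ Q   A^T ] [ x     ]   [-c ]
  [ A    0  ] [ lambda ] = [ b ]

Solving the linear system:
  x*      = (0.4906, 2.2075, -3.3019)
  lambda* = (4.9371, -3.8679)
  f(x*)   = 46.3491

x* = (0.4906, 2.2075, -3.3019), lambda* = (4.9371, -3.8679)


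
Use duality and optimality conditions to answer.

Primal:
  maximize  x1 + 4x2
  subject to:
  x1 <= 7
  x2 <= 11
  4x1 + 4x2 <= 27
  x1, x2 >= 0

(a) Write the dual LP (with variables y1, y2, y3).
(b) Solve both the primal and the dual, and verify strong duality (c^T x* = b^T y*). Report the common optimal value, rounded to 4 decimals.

The standard primal-dual pair for 'max c^T x s.t. A x <= b, x >= 0' is:
  Dual:  min b^T y  s.t.  A^T y >= c,  y >= 0.

So the dual LP is:
  minimize  7y1 + 11y2 + 27y3
  subject to:
    y1 + 4y3 >= 1
    y2 + 4y3 >= 4
    y1, y2, y3 >= 0

Solving the primal: x* = (0, 6.75).
  primal value c^T x* = 27.
Solving the dual: y* = (0, 0, 1).
  dual value b^T y* = 27.
Strong duality: c^T x* = b^T y*. Confirmed.

27


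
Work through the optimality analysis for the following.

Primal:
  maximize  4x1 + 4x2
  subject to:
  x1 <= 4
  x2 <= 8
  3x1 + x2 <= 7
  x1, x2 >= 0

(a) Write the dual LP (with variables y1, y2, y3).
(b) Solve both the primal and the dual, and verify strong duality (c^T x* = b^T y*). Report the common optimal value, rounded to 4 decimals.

The standard primal-dual pair for 'max c^T x s.t. A x <= b, x >= 0' is:
  Dual:  min b^T y  s.t.  A^T y >= c,  y >= 0.

So the dual LP is:
  minimize  4y1 + 8y2 + 7y3
  subject to:
    y1 + 3y3 >= 4
    y2 + y3 >= 4
    y1, y2, y3 >= 0

Solving the primal: x* = (0, 7).
  primal value c^T x* = 28.
Solving the dual: y* = (0, 0, 4).
  dual value b^T y* = 28.
Strong duality: c^T x* = b^T y*. Confirmed.

28


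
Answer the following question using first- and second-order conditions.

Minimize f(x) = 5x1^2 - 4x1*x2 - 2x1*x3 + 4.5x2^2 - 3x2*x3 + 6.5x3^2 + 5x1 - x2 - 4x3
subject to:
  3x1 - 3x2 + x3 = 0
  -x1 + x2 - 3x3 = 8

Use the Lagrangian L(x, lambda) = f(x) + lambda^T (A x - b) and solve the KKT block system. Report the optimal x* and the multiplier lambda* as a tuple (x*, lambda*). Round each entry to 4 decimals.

Form the Lagrangian:
  L(x, lambda) = (1/2) x^T Q x + c^T x + lambda^T (A x - b)
Stationarity (grad_x L = 0): Q x + c + A^T lambda = 0.
Primal feasibility: A x = b.

This gives the KKT block system:
  [ Q   A^T ] [ x     ]   [-c ]
  [ A    0  ] [ lambda ] = [ b ]

Solving the linear system:
  x*      = (-1.2727, -2.2727, -3)
  lambda* = (-6.9659, -13.5341)
  f(x*)   = 58.0909

x* = (-1.2727, -2.2727, -3), lambda* = (-6.9659, -13.5341)


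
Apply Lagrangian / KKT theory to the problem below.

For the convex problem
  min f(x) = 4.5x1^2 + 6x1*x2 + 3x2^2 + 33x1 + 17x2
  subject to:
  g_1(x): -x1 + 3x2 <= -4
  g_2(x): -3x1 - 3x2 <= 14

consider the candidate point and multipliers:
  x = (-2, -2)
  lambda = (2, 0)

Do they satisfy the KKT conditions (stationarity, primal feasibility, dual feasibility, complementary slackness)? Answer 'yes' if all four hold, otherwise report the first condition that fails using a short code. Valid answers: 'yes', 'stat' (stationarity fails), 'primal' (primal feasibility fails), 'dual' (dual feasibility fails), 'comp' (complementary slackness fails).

Gradient of f: grad f(x) = Q x + c = (3, -7)
Constraint values g_i(x) = a_i^T x - b_i:
  g_1((-2, -2)) = 0
  g_2((-2, -2)) = -2
Stationarity residual: grad f(x) + sum_i lambda_i a_i = (1, -1)
  -> stationarity FAILS
Primal feasibility (all g_i <= 0): OK
Dual feasibility (all lambda_i >= 0): OK
Complementary slackness (lambda_i * g_i(x) = 0 for all i): OK

Verdict: the first failing condition is stationarity -> stat.

stat


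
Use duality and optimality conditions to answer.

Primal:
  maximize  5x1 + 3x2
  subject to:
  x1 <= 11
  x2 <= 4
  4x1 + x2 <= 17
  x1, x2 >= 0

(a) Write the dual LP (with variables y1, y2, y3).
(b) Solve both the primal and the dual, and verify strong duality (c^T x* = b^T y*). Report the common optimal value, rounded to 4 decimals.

The standard primal-dual pair for 'max c^T x s.t. A x <= b, x >= 0' is:
  Dual:  min b^T y  s.t.  A^T y >= c,  y >= 0.

So the dual LP is:
  minimize  11y1 + 4y2 + 17y3
  subject to:
    y1 + 4y3 >= 5
    y2 + y3 >= 3
    y1, y2, y3 >= 0

Solving the primal: x* = (3.25, 4).
  primal value c^T x* = 28.25.
Solving the dual: y* = (0, 1.75, 1.25).
  dual value b^T y* = 28.25.
Strong duality: c^T x* = b^T y*. Confirmed.

28.25


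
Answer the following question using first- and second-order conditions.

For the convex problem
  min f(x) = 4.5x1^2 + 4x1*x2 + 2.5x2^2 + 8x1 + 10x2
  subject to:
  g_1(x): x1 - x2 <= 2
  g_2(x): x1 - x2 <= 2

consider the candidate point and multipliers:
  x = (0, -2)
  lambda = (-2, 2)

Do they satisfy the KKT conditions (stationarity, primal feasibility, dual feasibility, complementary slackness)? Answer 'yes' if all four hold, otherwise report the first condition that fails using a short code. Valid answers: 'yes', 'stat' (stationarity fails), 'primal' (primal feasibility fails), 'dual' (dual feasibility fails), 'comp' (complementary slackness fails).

Gradient of f: grad f(x) = Q x + c = (0, 0)
Constraint values g_i(x) = a_i^T x - b_i:
  g_1((0, -2)) = 0
  g_2((0, -2)) = 0
Stationarity residual: grad f(x) + sum_i lambda_i a_i = (0, 0)
  -> stationarity OK
Primal feasibility (all g_i <= 0): OK
Dual feasibility (all lambda_i >= 0): FAILS
Complementary slackness (lambda_i * g_i(x) = 0 for all i): OK

Verdict: the first failing condition is dual_feasibility -> dual.

dual


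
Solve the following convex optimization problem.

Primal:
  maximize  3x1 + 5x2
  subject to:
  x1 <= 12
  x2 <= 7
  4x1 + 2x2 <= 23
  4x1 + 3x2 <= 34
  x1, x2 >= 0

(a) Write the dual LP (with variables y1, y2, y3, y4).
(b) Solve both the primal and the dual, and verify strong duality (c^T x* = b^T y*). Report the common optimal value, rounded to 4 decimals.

The standard primal-dual pair for 'max c^T x s.t. A x <= b, x >= 0' is:
  Dual:  min b^T y  s.t.  A^T y >= c,  y >= 0.

So the dual LP is:
  minimize  12y1 + 7y2 + 23y3 + 34y4
  subject to:
    y1 + 4y3 + 4y4 >= 3
    y2 + 2y3 + 3y4 >= 5
    y1, y2, y3, y4 >= 0

Solving the primal: x* = (2.25, 7).
  primal value c^T x* = 41.75.
Solving the dual: y* = (0, 3.5, 0.75, 0).
  dual value b^T y* = 41.75.
Strong duality: c^T x* = b^T y*. Confirmed.

41.75


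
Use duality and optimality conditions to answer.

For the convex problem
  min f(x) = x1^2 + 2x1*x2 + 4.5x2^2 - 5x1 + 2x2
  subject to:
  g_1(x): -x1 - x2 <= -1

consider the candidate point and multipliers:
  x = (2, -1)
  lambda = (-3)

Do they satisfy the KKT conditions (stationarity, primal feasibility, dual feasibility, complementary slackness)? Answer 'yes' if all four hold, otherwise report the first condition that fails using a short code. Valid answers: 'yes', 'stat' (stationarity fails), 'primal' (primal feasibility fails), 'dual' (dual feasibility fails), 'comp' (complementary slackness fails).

Gradient of f: grad f(x) = Q x + c = (-3, -3)
Constraint values g_i(x) = a_i^T x - b_i:
  g_1((2, -1)) = 0
Stationarity residual: grad f(x) + sum_i lambda_i a_i = (0, 0)
  -> stationarity OK
Primal feasibility (all g_i <= 0): OK
Dual feasibility (all lambda_i >= 0): FAILS
Complementary slackness (lambda_i * g_i(x) = 0 for all i): OK

Verdict: the first failing condition is dual_feasibility -> dual.

dual
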